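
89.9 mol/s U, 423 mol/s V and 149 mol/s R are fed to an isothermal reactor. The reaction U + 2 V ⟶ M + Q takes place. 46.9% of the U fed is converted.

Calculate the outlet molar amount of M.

42.2 mol/s

U reacted = 0.469 × 89.9 = 42.16 mol/s; ν_U = −1, so ξ = 42.16/1 = 42.16 mol/s.
Outlet amounts (n = n₀ + ν ξ):
  U: 89.9 − 1(42.16) = 47.74
  V: 423 − 2(42.16) = 338.7
  M: 0 + 1(42.16) = 42.16
  Q: 0 + 1(42.16) = 42.16
  R: 149 (inert)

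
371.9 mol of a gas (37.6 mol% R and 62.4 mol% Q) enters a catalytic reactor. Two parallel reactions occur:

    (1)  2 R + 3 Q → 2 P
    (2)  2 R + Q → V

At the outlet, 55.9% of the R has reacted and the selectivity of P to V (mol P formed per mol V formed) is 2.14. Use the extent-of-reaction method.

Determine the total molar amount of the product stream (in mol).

274 mol

Conversion of R: R consumed = 0.559 × 139.8 = 78.17 mol = 2ξ₁ + 2ξ₂.
Selectivity: 2ξ₁ / (1ξ₂) = 2.14 → ξ₁ = 1.07 ξ₂.
Substitute: (2·1.07 + 2) ξ₂ = 78.17 → ξ₂ = 18.88 mol, ξ₁ = 20.2 mol.
Outlet amounts (n = n₀ + Σ ν·ξ):
  R: 139.8 − 2(20.2) − 2(18.88) = 61.67
  Q: 232.1 − 3(20.2) − 1(18.88) = 152.6
  P: 0 + 2(20.2) = 40.41
  V: 0 + 1(18.88) = 18.88
Total out = 61.67 + 152.6 + 40.41 + 18.88 = 273.5 mol.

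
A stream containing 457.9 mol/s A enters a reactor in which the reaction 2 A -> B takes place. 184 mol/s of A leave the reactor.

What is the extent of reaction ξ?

ξ = 137 mol/s

For A: n = n₀ − 2ξ → 184 = 457.9 − 2ξ, giving ξ = 136.9 mol/s.
Outlet amounts (n = n₀ + ν ξ):
  A: 457.9 − 2(136.9) = 184
  B: 0 + 1(136.9) = 136.9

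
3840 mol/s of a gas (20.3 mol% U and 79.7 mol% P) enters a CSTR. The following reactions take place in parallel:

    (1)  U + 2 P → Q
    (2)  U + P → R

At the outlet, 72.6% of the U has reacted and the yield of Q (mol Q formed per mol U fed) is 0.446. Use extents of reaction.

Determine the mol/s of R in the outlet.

218 mol/s

Yield of Q: 1ξ₁ / 779.5 = 0.446 → ξ₁ = 347.7 mol/s.
Conversion of U: 1ξ₁ + 1ξ₂ = 0.726 × 779.5 = 565.9 → ξ₂ = 218.3 mol/s.
Outlet amounts (n = n₀ + Σ ν·ξ):
  U: 779.5 − 1(347.7) − 1(218.3) = 213.6
  P: 3060 − 2(347.7) − 1(218.3) = 2147
  Q: 0 + 1(347.7) = 347.7
  R: 0 + 1(218.3) = 218.3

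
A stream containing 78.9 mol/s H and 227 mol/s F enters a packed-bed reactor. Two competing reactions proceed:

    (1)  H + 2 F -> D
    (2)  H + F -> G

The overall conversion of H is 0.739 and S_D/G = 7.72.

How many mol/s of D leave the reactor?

Conversion of H: H consumed = 0.739 × 78.9 = 58.31 mol/s = 1ξ₁ + 1ξ₂.
Selectivity: 1ξ₁ / (1ξ₂) = 7.72 → ξ₁ = 7.72 ξ₂.
Substitute: (1·7.72 + 1) ξ₂ = 58.31 → ξ₂ = 6.687 mol/s, ξ₁ = 51.62 mol/s.
Outlet amounts (n = n₀ + Σ ν·ξ):
  H: 78.9 − 1(51.62) − 1(6.687) = 20.59
  F: 227 − 2(51.62) − 1(6.687) = 117.1
  D: 0 + 1(51.62) = 51.62
  G: 0 + 1(6.687) = 6.687

51.6 mol/s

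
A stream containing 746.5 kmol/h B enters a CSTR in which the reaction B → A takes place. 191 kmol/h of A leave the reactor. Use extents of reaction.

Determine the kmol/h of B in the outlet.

556 kmol/h

For A: n = n₀ + 1ξ → 191 = 0 + 1ξ, giving ξ = 191 kmol/h.
Outlet amounts (n = n₀ + ν ξ):
  B: 746.5 − 1(191) = 555.5
  A: 0 + 1(191) = 191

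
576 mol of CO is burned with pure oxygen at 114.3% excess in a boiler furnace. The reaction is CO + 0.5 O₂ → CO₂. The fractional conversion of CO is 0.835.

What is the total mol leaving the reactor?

Stoichiometric O₂ = 0.5 × 576 = 288 mol; O₂ fed = 288 × 2.143 = 617.2 mol.
Fuel reacted = 0.835 × 576 → ξ = 481 mol.
Outlet (n = n₀ + ν ξ):
  CO: 576 − 1(481) = 95.04
  O₂: 617.2 − 0.5(481) = 376.7
  CO₂: 0 + 1(481) = 481
Total out = 95.04 + 376.7 + 481 = 952.7 mol.

953 mol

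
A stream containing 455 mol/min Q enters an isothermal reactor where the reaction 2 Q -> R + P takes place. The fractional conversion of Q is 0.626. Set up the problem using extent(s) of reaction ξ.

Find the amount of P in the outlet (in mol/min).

142 mol/min

Q reacted = 0.626 × 455 = 284.8 mol/min; ν_Q = −2, so ξ = 284.8/2 = 142.4 mol/min.
Outlet amounts (n = n₀ + ν ξ):
  Q: 455 − 2(142.4) = 170.2
  R: 0 + 1(142.4) = 142.4
  P: 0 + 1(142.4) = 142.4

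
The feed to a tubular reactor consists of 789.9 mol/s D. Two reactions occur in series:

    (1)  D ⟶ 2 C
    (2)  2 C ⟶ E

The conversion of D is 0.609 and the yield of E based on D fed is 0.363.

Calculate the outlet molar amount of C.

389 mol/s

Conversion of D: D consumed = 1ξ₁ = 0.609 × 789.9 → ξ₁ = 481 mol/s.
Yield of E: 1ξ₂ / 789.9 = 0.363 → ξ₂ = 286.7 mol/s.
Outlet amounts (n = n₀ + Σ ν·ξ):
  D: 789.9 − 1(481) = 308.9
  C: 0 + 2(481) − 2(286.7) = 388.6
  E: 0 + 1(286.7) = 286.7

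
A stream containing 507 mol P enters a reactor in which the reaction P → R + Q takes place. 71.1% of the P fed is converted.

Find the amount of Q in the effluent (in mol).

360 mol

P reacted = 0.711 × 507 = 360.5 mol; ν_P = −1, so ξ = 360.5/1 = 360.5 mol.
Outlet amounts (n = n₀ + ν ξ):
  P: 507 − 1(360.5) = 146.5
  R: 0 + 1(360.5) = 360.5
  Q: 0 + 1(360.5) = 360.5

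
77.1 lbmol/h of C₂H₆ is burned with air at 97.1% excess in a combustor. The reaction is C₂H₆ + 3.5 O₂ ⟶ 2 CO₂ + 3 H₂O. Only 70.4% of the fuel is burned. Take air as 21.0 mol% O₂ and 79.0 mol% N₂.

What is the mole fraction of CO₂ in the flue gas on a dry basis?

0.0439

Stoichiometric O₂ = 3.5 × 77.1 = 269.8 lbmol/h; O₂ fed = 269.8 × 1.971 = 531.9 lbmol/h.
N₂ fed = 531.9 × 79/21 = 2001 lbmol/h.
Fuel reacted = 0.704 × 77.1 → ξ = 54.28 lbmol/h.
Outlet (n = n₀ + ν ξ):
  C₂H₆: 77.1 − 1(54.28) = 22.82
  O₂: 531.9 − 3.5(54.28) = 341.9
  N₂: 2001 (inert)
  CO₂: 0 + 2(54.28) = 108.6
  H₂O: 0 + 3(54.28) = 162.8
Dry total = 2474 lbmol/h; y_CO₂ (dry) = 108.6 / 2474 = 0.04388.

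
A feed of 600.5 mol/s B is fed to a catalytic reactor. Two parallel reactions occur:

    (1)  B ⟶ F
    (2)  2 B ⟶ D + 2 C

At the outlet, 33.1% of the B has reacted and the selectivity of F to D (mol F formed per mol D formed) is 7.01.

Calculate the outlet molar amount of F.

155 mol/s

Conversion of B: B consumed = 0.331 × 600.5 = 198.8 mol/s = 1ξ₁ + 2ξ₂.
Selectivity: 1ξ₁ / (1ξ₂) = 7.01 → ξ₁ = 7.01 ξ₂.
Substitute: (1·7.01 + 2) ξ₂ = 198.8 → ξ₂ = 22.06 mol/s, ξ₁ = 154.6 mol/s.
Outlet amounts (n = n₀ + Σ ν·ξ):
  B: 600.5 − 1(154.6) − 2(22.06) = 401.7
  F: 0 + 1(154.6) = 154.6
  D: 0 + 1(22.06) = 22.06
  C: 0 + 2(22.06) = 44.12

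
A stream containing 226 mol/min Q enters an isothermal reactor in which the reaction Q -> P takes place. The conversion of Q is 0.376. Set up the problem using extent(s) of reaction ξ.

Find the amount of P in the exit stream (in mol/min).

85 mol/min

Q reacted = 0.376 × 226 = 84.98 mol/min; ν_Q = −1, so ξ = 84.98/1 = 84.98 mol/min.
Outlet amounts (n = n₀ + ν ξ):
  Q: 226 − 1(84.98) = 141
  P: 0 + 1(84.98) = 84.98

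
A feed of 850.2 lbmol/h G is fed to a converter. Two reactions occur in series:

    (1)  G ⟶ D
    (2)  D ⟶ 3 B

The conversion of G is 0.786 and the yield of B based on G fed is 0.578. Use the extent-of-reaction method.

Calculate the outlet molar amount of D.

504 lbmol/h

Conversion of G: G consumed = 1ξ₁ = 0.786 × 850.2 → ξ₁ = 668.3 lbmol/h.
Yield of B: 3ξ₂ / 850.2 = 0.578 → ξ₂ = 163.8 lbmol/h.
Outlet amounts (n = n₀ + Σ ν·ξ):
  G: 850.2 − 1(668.3) = 181.9
  D: 0 + 1(668.3) − 1(163.8) = 504.5
  B: 0 + 3(163.8) = 491.4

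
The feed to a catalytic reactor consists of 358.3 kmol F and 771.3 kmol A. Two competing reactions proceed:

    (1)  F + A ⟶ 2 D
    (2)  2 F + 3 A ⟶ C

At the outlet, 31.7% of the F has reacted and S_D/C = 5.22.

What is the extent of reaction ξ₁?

Conversion of F: F consumed = 0.317 × 358.3 = 113.6 kmol = 1ξ₁ + 2ξ₂.
Selectivity: 2ξ₁ / (1ξ₂) = 5.22 → ξ₁ = 2.61 ξ₂.
Substitute: (1·2.61 + 2) ξ₂ = 113.6 → ξ₂ = 24.64 kmol, ξ₁ = 64.31 kmol.
Outlet amounts (n = n₀ + Σ ν·ξ):
  F: 358.3 − 1(64.31) − 2(24.64) = 244.7
  A: 771.3 − 1(64.31) − 3(24.64) = 633.1
  D: 0 + 2(64.31) = 128.6
  C: 0 + 1(24.64) = 24.64

ξ₁ = 64.3 kmol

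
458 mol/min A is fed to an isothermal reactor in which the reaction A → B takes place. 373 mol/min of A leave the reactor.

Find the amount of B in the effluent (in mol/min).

For A: n = n₀ − 1ξ → 373 = 458 − 1ξ, giving ξ = 85 mol/min.
Outlet amounts (n = n₀ + ν ξ):
  A: 458 − 1(85) = 373
  B: 0 + 1(85) = 85

85 mol/min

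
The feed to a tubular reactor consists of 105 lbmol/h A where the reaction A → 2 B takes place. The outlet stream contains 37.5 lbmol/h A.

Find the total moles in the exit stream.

For A: n = n₀ − 1ξ → 37.5 = 105 − 1ξ, giving ξ = 67.5 lbmol/h.
Outlet amounts (n = n₀ + ν ξ):
  A: 105 − 1(67.5) = 37.5
  B: 0 + 2(67.5) = 135
Total out = 37.5 + 135 = 172.5 lbmol/h.

172 lbmol/h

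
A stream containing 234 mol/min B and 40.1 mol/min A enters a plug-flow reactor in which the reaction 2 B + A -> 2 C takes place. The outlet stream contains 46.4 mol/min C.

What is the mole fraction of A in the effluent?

0.0674

For C: n = n₀ + 2ξ → 46.4 = 0 + 2ξ, giving ξ = 23.2 mol/min.
Outlet amounts (n = n₀ + ν ξ):
  B: 234 − 2(23.2) = 187.6
  A: 40.1 − 1(23.2) = 16.9
  C: 0 + 2(23.2) = 46.4
Total out = 250.9 mol/min; y_A = 16.9 / 250.9 = 0.06736.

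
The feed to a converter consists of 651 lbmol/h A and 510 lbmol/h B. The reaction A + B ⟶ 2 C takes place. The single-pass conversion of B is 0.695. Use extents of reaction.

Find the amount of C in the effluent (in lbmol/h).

B reacted = 0.695 × 510 = 354.4 lbmol/h; ν_B = −1, so ξ = 354.4/1 = 354.4 lbmol/h.
Outlet amounts (n = n₀ + ν ξ):
  A: 651 − 1(354.4) = 296.6
  B: 510 − 1(354.4) = 155.6
  C: 0 + 2(354.4) = 708.9

709 lbmol/h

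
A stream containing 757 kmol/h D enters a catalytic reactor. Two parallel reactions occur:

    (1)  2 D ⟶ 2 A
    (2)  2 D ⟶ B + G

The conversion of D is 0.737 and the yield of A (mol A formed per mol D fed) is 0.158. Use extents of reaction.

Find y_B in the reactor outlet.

0.289

Yield of A: 2ξ₁ / 757 = 0.158 → ξ₁ = 59.8 kmol/h.
Conversion of D: 2ξ₁ + 2ξ₂ = 0.737 × 757 = 557.9 → ξ₂ = 219.2 kmol/h.
Outlet amounts (n = n₀ + Σ ν·ξ):
  D: 757 − 2(59.8) − 2(219.2) = 199.1
  A: 0 + 2(59.8) = 119.6
  B: 0 + 1(219.2) = 219.2
  G: 0 + 1(219.2) = 219.2
Total out = 757 kmol/h; y_B = 219.2 / 757 = 0.2895.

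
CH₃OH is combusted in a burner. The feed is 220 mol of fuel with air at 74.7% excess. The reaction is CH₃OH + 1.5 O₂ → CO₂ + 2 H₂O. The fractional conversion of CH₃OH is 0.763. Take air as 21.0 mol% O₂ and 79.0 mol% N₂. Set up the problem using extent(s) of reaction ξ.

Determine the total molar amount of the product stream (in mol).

Stoichiometric O₂ = 1.5 × 220 = 330 mol; O₂ fed = 330 × 1.747 = 576.5 mol.
N₂ fed = 576.5 × 79/21 = 2169 mol.
Fuel reacted = 0.763 × 220 → ξ = 167.9 mol.
Outlet (n = n₀ + ν ξ):
  CH₃OH: 220 − 1(167.9) = 52.14
  O₂: 576.5 − 1.5(167.9) = 324.7
  N₂: 2169 (inert)
  CO₂: 0 + 1(167.9) = 167.9
  H₂O: 0 + 2(167.9) = 335.7
Total out = 52.14 + 324.7 + 2169 + 167.9 + 335.7 = 3049 mol.

3050 mol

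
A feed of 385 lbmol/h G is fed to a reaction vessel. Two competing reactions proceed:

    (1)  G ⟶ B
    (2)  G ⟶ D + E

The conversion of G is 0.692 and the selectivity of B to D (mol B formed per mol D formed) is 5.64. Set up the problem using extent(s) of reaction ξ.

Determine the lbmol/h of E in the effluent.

40.1 lbmol/h

Conversion of G: G consumed = 0.692 × 385 = 266.4 lbmol/h = 1ξ₁ + 1ξ₂.
Selectivity: 1ξ₁ / (1ξ₂) = 5.64 → ξ₁ = 5.64 ξ₂.
Substitute: (1·5.64 + 1) ξ₂ = 266.4 → ξ₂ = 40.12 lbmol/h, ξ₁ = 226.3 lbmol/h.
Outlet amounts (n = n₀ + Σ ν·ξ):
  G: 385 − 1(226.3) − 1(40.12) = 118.6
  B: 0 + 1(226.3) = 226.3
  D: 0 + 1(40.12) = 40.12
  E: 0 + 1(40.12) = 40.12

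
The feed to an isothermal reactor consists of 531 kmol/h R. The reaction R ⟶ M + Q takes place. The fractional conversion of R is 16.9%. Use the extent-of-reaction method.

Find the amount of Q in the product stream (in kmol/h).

89.7 kmol/h

R reacted = 0.169 × 531 = 89.74 kmol/h; ν_R = −1, so ξ = 89.74/1 = 89.74 kmol/h.
Outlet amounts (n = n₀ + ν ξ):
  R: 531 − 1(89.74) = 441.3
  M: 0 + 1(89.74) = 89.74
  Q: 0 + 1(89.74) = 89.74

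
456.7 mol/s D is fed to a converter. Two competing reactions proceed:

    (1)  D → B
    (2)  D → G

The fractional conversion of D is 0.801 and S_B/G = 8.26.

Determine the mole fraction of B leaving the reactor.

Conversion of D: D consumed = 0.801 × 456.7 = 365.8 mol/s = 1ξ₁ + 1ξ₂.
Selectivity: 1ξ₁ / (1ξ₂) = 8.26 → ξ₁ = 8.26 ξ₂.
Substitute: (1·8.26 + 1) ξ₂ = 365.8 → ξ₂ = 39.51 mol/s, ξ₁ = 326.3 mol/s.
Outlet amounts (n = n₀ + Σ ν·ξ):
  D: 456.7 − 1(326.3) − 1(39.51) = 90.88
  B: 0 + 1(326.3) = 326.3
  G: 0 + 1(39.51) = 39.51
Total out = 456.7 mol/s; y_B = 326.3 / 456.7 = 0.7145.

0.714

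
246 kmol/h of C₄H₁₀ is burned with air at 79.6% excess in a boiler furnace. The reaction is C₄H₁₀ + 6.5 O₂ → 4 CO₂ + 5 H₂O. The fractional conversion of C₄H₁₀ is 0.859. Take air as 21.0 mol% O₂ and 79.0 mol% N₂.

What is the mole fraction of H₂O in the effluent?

Stoichiometric O₂ = 6.5 × 246 = 1599 kmol/h; O₂ fed = 1599 × 1.796 = 2872 kmol/h.
N₂ fed = 2872 × 79/21 = 10800 kmol/h.
Fuel reacted = 0.859 × 246 → ξ = 211.3 kmol/h.
Outlet (n = n₀ + ν ξ):
  C₄H₁₀: 246 − 1(211.3) = 34.69
  O₂: 2872 − 6.5(211.3) = 1498
  N₂: 10800 (inert)
  CO₂: 0 + 4(211.3) = 845.3
  H₂O: 0 + 5(211.3) = 1057
Total out = 14240 kmol/h; y_H₂O = 1057 / 14240 = 0.07421.

0.0742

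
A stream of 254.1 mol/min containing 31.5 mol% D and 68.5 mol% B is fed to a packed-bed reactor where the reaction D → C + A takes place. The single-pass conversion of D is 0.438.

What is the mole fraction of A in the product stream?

0.121

D reacted = 0.438 × 80.04 = 35.06 mol/min; ν_D = −1, so ξ = 35.06/1 = 35.06 mol/min.
Outlet amounts (n = n₀ + ν ξ):
  D: 80.04 − 1(35.06) = 44.98
  C: 0 + 1(35.06) = 35.06
  A: 0 + 1(35.06) = 35.06
  B: 174.1 (inert)
Total out = 289.2 mol/min; y_A = 35.06 / 289.2 = 0.1212.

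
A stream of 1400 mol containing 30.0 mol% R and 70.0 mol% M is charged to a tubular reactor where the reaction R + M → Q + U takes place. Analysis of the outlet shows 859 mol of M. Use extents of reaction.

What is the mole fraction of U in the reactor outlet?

0.0864

For M: n = n₀ − 1ξ → 859 = 980 − 1ξ, giving ξ = 121 mol.
Outlet amounts (n = n₀ + ν ξ):
  R: 420 − 1(121) = 299
  M: 980 − 1(121) = 859
  Q: 0 + 1(121) = 121
  U: 0 + 1(121) = 121
Total out = 1400 mol; y_U = 121 / 1400 = 0.08643.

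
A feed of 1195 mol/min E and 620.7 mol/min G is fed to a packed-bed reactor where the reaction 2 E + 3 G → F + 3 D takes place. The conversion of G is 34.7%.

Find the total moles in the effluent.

G reacted = 0.347 × 620.7 = 215.4 mol/min; ν_G = −3, so ξ = 215.4/3 = 71.79 mol/min.
Outlet amounts (n = n₀ + ν ξ):
  E: 1195 − 2(71.79) = 1051
  G: 620.7 − 3(71.79) = 405.3
  F: 0 + 1(71.79) = 71.79
  D: 0 + 3(71.79) = 215.4
Total out = 1051 + 405.3 + 71.79 + 215.4 = 1744 mol/min.

1740 mol/min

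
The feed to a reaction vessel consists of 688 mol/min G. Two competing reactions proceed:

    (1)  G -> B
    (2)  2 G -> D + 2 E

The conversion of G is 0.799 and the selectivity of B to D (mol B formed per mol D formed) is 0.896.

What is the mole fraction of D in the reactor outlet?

Conversion of G: G consumed = 0.799 × 688 = 549.7 mol/min = 1ξ₁ + 2ξ₂.
Selectivity: 1ξ₁ / (1ξ₂) = 0.896 → ξ₁ = 0.896 ξ₂.
Substitute: (1·0.896 + 2) ξ₂ = 549.7 → ξ₂ = 189.8 mol/min, ξ₁ = 170.1 mol/min.
Outlet amounts (n = n₀ + Σ ν·ξ):
  G: 688 − 1(170.1) − 2(189.8) = 138.3
  B: 0 + 1(170.1) = 170.1
  D: 0 + 1(189.8) = 189.8
  E: 0 + 2(189.8) = 379.6
Total out = 877.8 mol/min; y_D = 189.8 / 877.8 = 0.2162.

0.216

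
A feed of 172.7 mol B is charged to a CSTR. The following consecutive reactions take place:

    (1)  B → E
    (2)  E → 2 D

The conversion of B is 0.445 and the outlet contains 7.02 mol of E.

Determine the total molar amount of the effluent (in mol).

Conversion of B: B consumed = 1ξ₁ = 0.445 × 172.7 → ξ₁ = 76.85 mol.
E balance: n_E = 0 + 1ξ₁ − 1ξ₂ = 7.02 → ξ₂ = (1·76.85 − 7.02)/1 = 69.83 mol.
Outlet amounts (n = n₀ + Σ ν·ξ):
  B: 172.7 − 1(76.85) = 95.85
  E: 0 + 1(76.85) − 1(69.83) = 7.02
  D: 0 + 2(69.83) = 139.7
Total out = 95.85 + 7.02 + 139.7 = 242.5 mol.

243 mol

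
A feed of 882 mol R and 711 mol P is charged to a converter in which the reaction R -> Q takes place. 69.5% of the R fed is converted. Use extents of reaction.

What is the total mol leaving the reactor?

R reacted = 0.695 × 882 = 613 mol; ν_R = −1, so ξ = 613/1 = 613 mol.
Outlet amounts (n = n₀ + ν ξ):
  R: 882 − 1(613) = 269
  Q: 0 + 1(613) = 613
  P: 711 (inert)
Total out = 269 + 613 + 711 = 1593 mol.

1590 mol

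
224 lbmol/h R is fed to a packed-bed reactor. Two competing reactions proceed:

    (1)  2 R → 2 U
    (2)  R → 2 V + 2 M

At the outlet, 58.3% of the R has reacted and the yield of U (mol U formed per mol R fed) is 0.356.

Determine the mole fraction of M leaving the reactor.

Yield of U: 2ξ₁ / 224 = 0.356 → ξ₁ = 39.87 lbmol/h.
Conversion of R: 2ξ₁ + 1ξ₂ = 0.583 × 224 = 130.6 → ξ₂ = 50.85 lbmol/h.
Outlet amounts (n = n₀ + Σ ν·ξ):
  R: 224 − 2(39.87) − 1(50.85) = 93.41
  U: 0 + 2(39.87) = 79.74
  V: 0 + 2(50.85) = 101.7
  M: 0 + 2(50.85) = 101.7
Total out = 376.5 lbmol/h; y_M = 101.7 / 376.5 = 0.2701.

0.27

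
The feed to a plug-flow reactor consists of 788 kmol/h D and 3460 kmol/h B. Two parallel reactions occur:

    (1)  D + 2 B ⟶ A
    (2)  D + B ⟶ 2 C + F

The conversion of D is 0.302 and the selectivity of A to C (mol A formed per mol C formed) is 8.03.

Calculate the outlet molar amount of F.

13.9 kmol/h

Conversion of D: D consumed = 0.302 × 788 = 238 kmol/h = 1ξ₁ + 1ξ₂.
Selectivity: 1ξ₁ / (2ξ₂) = 8.03 → ξ₁ = 16.06 ξ₂.
Substitute: (1·16.06 + 1) ξ₂ = 238 → ξ₂ = 13.95 kmol/h, ξ₁ = 224 kmol/h.
Outlet amounts (n = n₀ + Σ ν·ξ):
  D: 788 − 1(224) − 1(13.95) = 550
  B: 3460 − 2(224) − 1(13.95) = 2998
  A: 0 + 1(224) = 224
  C: 0 + 2(13.95) = 27.9
  F: 0 + 1(13.95) = 13.95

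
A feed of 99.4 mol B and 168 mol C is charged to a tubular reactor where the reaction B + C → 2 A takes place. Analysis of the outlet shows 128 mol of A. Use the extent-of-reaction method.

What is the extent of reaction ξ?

For A: n = n₀ + 2ξ → 128 = 0 + 2ξ, giving ξ = 64 mol.
Outlet amounts (n = n₀ + ν ξ):
  B: 99.4 − 1(64) = 35.4
  C: 168 − 1(64) = 104
  A: 0 + 2(64) = 128

ξ = 64 mol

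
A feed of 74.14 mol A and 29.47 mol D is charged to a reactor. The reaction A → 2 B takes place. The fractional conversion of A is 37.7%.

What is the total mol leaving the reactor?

132 mol

A reacted = 0.377 × 74.14 = 27.95 mol; ν_A = −1, so ξ = 27.95/1 = 27.95 mol.
Outlet amounts (n = n₀ + ν ξ):
  A: 74.14 − 1(27.95) = 46.19
  B: 0 + 2(27.95) = 55.9
  D: 29.47 (inert)
Total out = 46.19 + 55.9 + 29.47 = 131.6 mol.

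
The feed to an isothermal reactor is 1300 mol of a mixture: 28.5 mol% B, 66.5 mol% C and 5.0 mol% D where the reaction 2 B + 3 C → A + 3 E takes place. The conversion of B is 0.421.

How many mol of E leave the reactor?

234 mol

B reacted = 0.421 × 370.5 = 156 mol; ν_B = −2, so ξ = 156/2 = 77.99 mol.
Outlet amounts (n = n₀ + ν ξ):
  B: 370.5 − 2(77.99) = 214.5
  C: 864.5 − 3(77.99) = 630.5
  A: 0 + 1(77.99) = 77.99
  E: 0 + 3(77.99) = 234
  D: 65 (inert)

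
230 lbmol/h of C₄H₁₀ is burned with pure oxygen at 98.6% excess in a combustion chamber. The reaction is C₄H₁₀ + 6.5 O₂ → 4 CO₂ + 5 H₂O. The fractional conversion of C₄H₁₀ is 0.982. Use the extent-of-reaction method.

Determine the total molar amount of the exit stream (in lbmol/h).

3540 lbmol/h

Stoichiometric O₂ = 6.5 × 230 = 1495 lbmol/h; O₂ fed = 1495 × 1.986 = 2969 lbmol/h.
Fuel reacted = 0.982 × 230 → ξ = 225.9 lbmol/h.
Outlet (n = n₀ + ν ξ):
  C₄H₁₀: 230 − 1(225.9) = 4.14
  O₂: 2969 − 6.5(225.9) = 1501
  CO₂: 0 + 4(225.9) = 903.4
  H₂O: 0 + 5(225.9) = 1129
Total out = 4.14 + 1501 + 903.4 + 1129 = 3538 lbmol/h.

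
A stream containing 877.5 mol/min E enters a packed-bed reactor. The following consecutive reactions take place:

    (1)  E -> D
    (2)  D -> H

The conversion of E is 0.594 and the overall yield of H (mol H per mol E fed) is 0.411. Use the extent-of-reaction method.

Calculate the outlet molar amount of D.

Conversion of E: E consumed = 1ξ₁ = 0.594 × 877.5 → ξ₁ = 521.2 mol/min.
Yield of H: 1ξ₂ / 877.5 = 0.411 → ξ₂ = 360.7 mol/min.
Outlet amounts (n = n₀ + Σ ν·ξ):
  E: 877.5 − 1(521.2) = 356.3
  D: 0 + 1(521.2) − 1(360.7) = 160.6
  H: 0 + 1(360.7) = 360.7

161 mol/min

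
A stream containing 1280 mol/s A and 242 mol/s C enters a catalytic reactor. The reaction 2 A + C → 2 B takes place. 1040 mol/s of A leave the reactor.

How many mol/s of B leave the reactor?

240 mol/s

For A: n = n₀ − 2ξ → 1040 = 1280 − 2ξ, giving ξ = 120 mol/s.
Outlet amounts (n = n₀ + ν ξ):
  A: 1280 − 2(120) = 1040
  C: 242 − 1(120) = 122
  B: 0 + 2(120) = 240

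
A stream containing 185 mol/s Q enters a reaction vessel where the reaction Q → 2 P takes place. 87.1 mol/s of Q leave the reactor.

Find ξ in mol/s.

ξ = 97.9 mol/s

For Q: n = n₀ − 1ξ → 87.1 = 185 − 1ξ, giving ξ = 97.9 mol/s.
Outlet amounts (n = n₀ + ν ξ):
  Q: 185 − 1(97.9) = 87.1
  P: 0 + 2(97.9) = 195.8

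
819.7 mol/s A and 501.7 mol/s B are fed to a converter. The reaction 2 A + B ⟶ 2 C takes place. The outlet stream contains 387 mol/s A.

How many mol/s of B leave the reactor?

For A: n = n₀ − 2ξ → 387 = 819.7 − 2ξ, giving ξ = 216.4 mol/s.
Outlet amounts (n = n₀ + ν ξ):
  A: 819.7 − 2(216.4) = 387
  B: 501.7 − 1(216.4) = 285.3
  C: 0 + 2(216.4) = 432.7

285 mol/s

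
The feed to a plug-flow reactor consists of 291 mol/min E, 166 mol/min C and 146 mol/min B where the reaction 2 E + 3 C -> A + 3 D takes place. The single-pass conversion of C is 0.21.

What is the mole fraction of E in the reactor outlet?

C reacted = 0.21 × 166 = 34.86 mol/min; ν_C = −3, so ξ = 34.86/3 = 11.62 mol/min.
Outlet amounts (n = n₀ + ν ξ):
  E: 291 − 2(11.62) = 267.8
  C: 166 − 3(11.62) = 131.1
  A: 0 + 1(11.62) = 11.62
  D: 0 + 3(11.62) = 34.86
  B: 146 (inert)
Total out = 591.4 mol/min; y_E = 267.8 / 591.4 = 0.4528.

0.453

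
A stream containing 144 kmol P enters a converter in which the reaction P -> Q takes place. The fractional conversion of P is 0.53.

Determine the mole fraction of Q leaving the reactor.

P reacted = 0.53 × 144 = 76.32 kmol; ν_P = −1, so ξ = 76.32/1 = 76.32 kmol.
Outlet amounts (n = n₀ + ν ξ):
  P: 144 − 1(76.32) = 67.68
  Q: 0 + 1(76.32) = 76.32
Total out = 144 kmol; y_Q = 76.32 / 144 = 0.53.

0.53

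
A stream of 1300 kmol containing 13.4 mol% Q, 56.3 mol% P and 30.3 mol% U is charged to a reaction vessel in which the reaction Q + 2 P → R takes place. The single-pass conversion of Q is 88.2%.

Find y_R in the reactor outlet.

0.155

Q reacted = 0.882 × 174.2 = 153.6 kmol; ν_Q = −1, so ξ = 153.6/1 = 153.6 kmol.
Outlet amounts (n = n₀ + ν ξ):
  Q: 174.2 − 1(153.6) = 20.56
  P: 731.9 − 2(153.6) = 424.6
  R: 0 + 1(153.6) = 153.6
  U: 393.9 (inert)
Total out = 992.7 kmol; y_R = 153.6 / 992.7 = 0.1548.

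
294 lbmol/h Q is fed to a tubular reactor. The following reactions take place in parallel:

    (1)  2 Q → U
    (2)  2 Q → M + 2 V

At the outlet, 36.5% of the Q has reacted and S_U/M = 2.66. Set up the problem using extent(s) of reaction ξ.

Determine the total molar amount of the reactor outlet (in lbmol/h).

270 lbmol/h

Conversion of Q: Q consumed = 0.365 × 294 = 107.3 lbmol/h = 2ξ₁ + 2ξ₂.
Selectivity: 1ξ₁ / (1ξ₂) = 2.66 → ξ₁ = 2.66 ξ₂.
Substitute: (2·2.66 + 2) ξ₂ = 107.3 → ξ₂ = 14.66 lbmol/h, ξ₁ = 39 lbmol/h.
Outlet amounts (n = n₀ + Σ ν·ξ):
  Q: 294 − 2(39) − 2(14.66) = 186.7
  U: 0 + 1(39) = 39
  M: 0 + 1(14.66) = 14.66
  V: 0 + 2(14.66) = 29.32
Total out = 186.7 + 39 + 14.66 + 29.32 = 269.7 lbmol/h.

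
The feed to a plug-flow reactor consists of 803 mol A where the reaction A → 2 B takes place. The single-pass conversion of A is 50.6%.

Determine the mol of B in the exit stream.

813 mol

A reacted = 0.506 × 803 = 406.3 mol; ν_A = −1, so ξ = 406.3/1 = 406.3 mol.
Outlet amounts (n = n₀ + ν ξ):
  A: 803 − 1(406.3) = 396.7
  B: 0 + 2(406.3) = 812.6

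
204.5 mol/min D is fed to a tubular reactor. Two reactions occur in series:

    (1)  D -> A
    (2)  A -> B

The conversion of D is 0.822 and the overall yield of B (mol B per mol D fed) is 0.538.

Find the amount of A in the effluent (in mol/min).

58.1 mol/min

Conversion of D: D consumed = 1ξ₁ = 0.822 × 204.5 → ξ₁ = 168.1 mol/min.
Yield of B: 1ξ₂ / 204.5 = 0.538 → ξ₂ = 110 mol/min.
Outlet amounts (n = n₀ + Σ ν·ξ):
  D: 204.5 − 1(168.1) = 36.4
  A: 0 + 1(168.1) − 1(110) = 58.08
  B: 0 + 1(110) = 110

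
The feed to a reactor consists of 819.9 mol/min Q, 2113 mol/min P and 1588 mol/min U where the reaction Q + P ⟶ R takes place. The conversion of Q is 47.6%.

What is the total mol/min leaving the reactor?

Q reacted = 0.476 × 819.9 = 390.3 mol/min; ν_Q = −1, so ξ = 390.3/1 = 390.3 mol/min.
Outlet amounts (n = n₀ + ν ξ):
  Q: 819.9 − 1(390.3) = 429.6
  P: 2113 − 1(390.3) = 1723
  R: 0 + 1(390.3) = 390.3
  U: 1588 (inert)
Total out = 429.6 + 1723 + 390.3 + 1588 = 4131 mol/min.

4130 mol/min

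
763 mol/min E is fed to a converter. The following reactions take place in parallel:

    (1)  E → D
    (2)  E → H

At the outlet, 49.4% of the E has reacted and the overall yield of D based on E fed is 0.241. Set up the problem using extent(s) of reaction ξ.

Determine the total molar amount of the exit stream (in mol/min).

Yield of D: 1ξ₁ / 763 = 0.241 → ξ₁ = 183.9 mol/min.
Conversion of E: 1ξ₁ + 1ξ₂ = 0.494 × 763 = 376.9 → ξ₂ = 193 mol/min.
Outlet amounts (n = n₀ + Σ ν·ξ):
  E: 763 − 1(183.9) − 1(193) = 386.1
  D: 0 + 1(183.9) = 183.9
  H: 0 + 1(193) = 193
Total out = 386.1 + 183.9 + 193 = 763 mol/min.

763 mol/min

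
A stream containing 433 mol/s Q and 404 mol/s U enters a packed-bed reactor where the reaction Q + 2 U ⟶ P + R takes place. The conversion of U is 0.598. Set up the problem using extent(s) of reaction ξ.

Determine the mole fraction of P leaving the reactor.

U reacted = 0.598 × 404 = 241.6 mol/s; ν_U = −2, so ξ = 241.6/2 = 120.8 mol/s.
Outlet amounts (n = n₀ + ν ξ):
  Q: 433 − 1(120.8) = 312.2
  U: 404 − 2(120.8) = 162.4
  P: 0 + 1(120.8) = 120.8
  R: 0 + 1(120.8) = 120.8
Total out = 716.2 mol/s; y_P = 120.8 / 716.2 = 0.1687.

0.169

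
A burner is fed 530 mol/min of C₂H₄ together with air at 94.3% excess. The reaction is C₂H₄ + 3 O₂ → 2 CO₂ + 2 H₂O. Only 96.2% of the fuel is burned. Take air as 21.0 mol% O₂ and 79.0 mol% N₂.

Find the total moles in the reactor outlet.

Stoichiometric O₂ = 3 × 530 = 1590 mol/min; O₂ fed = 1590 × 1.943 = 3089 mol/min.
N₂ fed = 3089 × 79/21 = 11620 mol/min.
Fuel reacted = 0.962 × 530 → ξ = 509.9 mol/min.
Outlet (n = n₀ + ν ξ):
  C₂H₄: 530 − 1(509.9) = 20.14
  O₂: 3089 − 3(509.9) = 1560
  N₂: 11620 (inert)
  CO₂: 0 + 2(509.9) = 1020
  H₂O: 0 + 2(509.9) = 1020
Total out = 20.14 + 1560 + 11620 + 1020 + 1020 = 15240 mol/min.

15200 mol/min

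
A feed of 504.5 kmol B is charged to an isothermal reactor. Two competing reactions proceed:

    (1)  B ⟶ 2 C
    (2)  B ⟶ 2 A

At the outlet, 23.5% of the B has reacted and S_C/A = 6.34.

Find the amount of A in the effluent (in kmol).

Conversion of B: B consumed = 0.235 × 504.5 = 118.6 kmol = 1ξ₁ + 1ξ₂.
Selectivity: 2ξ₁ / (2ξ₂) = 6.34 → ξ₁ = 6.34 ξ₂.
Substitute: (1·6.34 + 1) ξ₂ = 118.6 → ξ₂ = 16.15 kmol, ξ₁ = 102.4 kmol.
Outlet amounts (n = n₀ + Σ ν·ξ):
  B: 504.5 − 1(102.4) − 1(16.15) = 385.9
  C: 0 + 2(102.4) = 204.8
  A: 0 + 2(16.15) = 32.3

32.3 kmol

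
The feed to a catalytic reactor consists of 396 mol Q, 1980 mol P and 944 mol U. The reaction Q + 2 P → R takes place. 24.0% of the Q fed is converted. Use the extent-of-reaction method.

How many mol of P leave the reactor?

Q reacted = 0.24 × 396 = 95.04 mol; ν_Q = −1, so ξ = 95.04/1 = 95.04 mol.
Outlet amounts (n = n₀ + ν ξ):
  Q: 396 − 1(95.04) = 301
  P: 1980 − 2(95.04) = 1790
  R: 0 + 1(95.04) = 95.04
  U: 944 (inert)

1790 mol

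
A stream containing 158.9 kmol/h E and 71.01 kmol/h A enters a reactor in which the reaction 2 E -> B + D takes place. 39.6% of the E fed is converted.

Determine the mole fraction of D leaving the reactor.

0.137

E reacted = 0.396 × 158.9 = 62.92 kmol/h; ν_E = −2, so ξ = 62.92/2 = 31.46 kmol/h.
Outlet amounts (n = n₀ + ν ξ):
  E: 158.9 − 2(31.46) = 95.98
  B: 0 + 1(31.46) = 31.46
  D: 0 + 1(31.46) = 31.46
  A: 71.01 (inert)
Total out = 229.9 kmol/h; y_D = 31.46 / 229.9 = 0.1368.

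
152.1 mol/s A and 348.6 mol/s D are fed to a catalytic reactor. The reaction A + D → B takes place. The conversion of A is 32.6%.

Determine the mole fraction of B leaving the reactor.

0.11

A reacted = 0.326 × 152.1 = 49.58 mol/s; ν_A = −1, so ξ = 49.58/1 = 49.58 mol/s.
Outlet amounts (n = n₀ + ν ξ):
  A: 152.1 − 1(49.58) = 102.5
  D: 348.6 − 1(49.58) = 299
  B: 0 + 1(49.58) = 49.58
Total out = 451.1 mol/s; y_B = 49.58 / 451.1 = 0.1099.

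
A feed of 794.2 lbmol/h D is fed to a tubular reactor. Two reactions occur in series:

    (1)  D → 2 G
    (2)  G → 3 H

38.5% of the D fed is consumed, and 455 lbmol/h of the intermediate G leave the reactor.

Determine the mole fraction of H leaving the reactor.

Conversion of D: D consumed = 1ξ₁ = 0.385 × 794.2 → ξ₁ = 305.8 lbmol/h.
G balance: n_G = 0 + 2ξ₁ − 1ξ₂ = 455 → ξ₂ = (2·305.8 − 455)/1 = 156.5 lbmol/h.
Outlet amounts (n = n₀ + Σ ν·ξ):
  D: 794.2 − 1(305.8) = 488.4
  G: 0 + 2(305.8) − 1(156.5) = 455
  H: 0 + 3(156.5) = 469.6
Total out = 1413 lbmol/h; y_H = 469.6 / 1413 = 0.3323.

0.332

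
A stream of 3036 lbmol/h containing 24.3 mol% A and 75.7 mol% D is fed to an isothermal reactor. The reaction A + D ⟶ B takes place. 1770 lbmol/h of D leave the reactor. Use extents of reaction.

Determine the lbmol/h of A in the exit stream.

For D: n = n₀ − 1ξ → 1770 = 2298 − 1ξ, giving ξ = 528.3 lbmol/h.
Outlet amounts (n = n₀ + ν ξ):
  A: 737.7 − 1(528.3) = 209.5
  D: 2298 − 1(528.3) = 1770
  B: 0 + 1(528.3) = 528.3

209 lbmol/h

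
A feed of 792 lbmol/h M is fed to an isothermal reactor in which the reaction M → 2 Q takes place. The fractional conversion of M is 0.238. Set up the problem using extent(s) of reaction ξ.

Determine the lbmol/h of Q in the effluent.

M reacted = 0.238 × 792 = 188.5 lbmol/h; ν_M = −1, so ξ = 188.5/1 = 188.5 lbmol/h.
Outlet amounts (n = n₀ + ν ξ):
  M: 792 − 1(188.5) = 603.5
  Q: 0 + 2(188.5) = 377

377 lbmol/h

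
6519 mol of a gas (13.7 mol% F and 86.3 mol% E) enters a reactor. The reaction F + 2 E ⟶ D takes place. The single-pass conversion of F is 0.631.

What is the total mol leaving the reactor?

F reacted = 0.631 × 893.1 = 563.5 mol; ν_F = −1, so ξ = 563.5/1 = 563.5 mol.
Outlet amounts (n = n₀ + ν ξ):
  F: 893.1 − 1(563.5) = 329.6
  E: 5626 − 2(563.5) = 4499
  D: 0 + 1(563.5) = 563.5
Total out = 329.6 + 4499 + 563.5 = 5392 mol.

5390 mol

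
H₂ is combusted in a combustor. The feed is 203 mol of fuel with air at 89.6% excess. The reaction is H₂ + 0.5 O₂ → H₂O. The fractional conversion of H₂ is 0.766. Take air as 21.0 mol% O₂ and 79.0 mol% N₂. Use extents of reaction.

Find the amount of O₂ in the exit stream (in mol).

115 mol

Stoichiometric O₂ = 0.5 × 203 = 101.5 mol; O₂ fed = 101.5 × 1.896 = 192.4 mol.
N₂ fed = 192.4 × 79/21 = 724 mol.
Fuel reacted = 0.766 × 203 → ξ = 155.5 mol.
Outlet (n = n₀ + ν ξ):
  H₂: 203 − 1(155.5) = 47.5
  O₂: 192.4 − 0.5(155.5) = 114.7
  N₂: 724 (inert)
  H₂O: 0 + 1(155.5) = 155.5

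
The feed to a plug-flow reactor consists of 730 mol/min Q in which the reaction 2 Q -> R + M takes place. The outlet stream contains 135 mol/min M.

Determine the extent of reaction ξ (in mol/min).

ξ = 135 mol/min

For M: n = n₀ + 1ξ → 135 = 0 + 1ξ, giving ξ = 135 mol/min.
Outlet amounts (n = n₀ + ν ξ):
  Q: 730 − 2(135) = 460
  R: 0 + 1(135) = 135
  M: 0 + 1(135) = 135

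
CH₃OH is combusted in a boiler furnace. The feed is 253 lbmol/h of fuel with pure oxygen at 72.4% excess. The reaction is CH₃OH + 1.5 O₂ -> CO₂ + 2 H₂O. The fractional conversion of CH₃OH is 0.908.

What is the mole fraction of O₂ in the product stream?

Stoichiometric O₂ = 1.5 × 253 = 379.5 lbmol/h; O₂ fed = 379.5 × 1.724 = 654.3 lbmol/h.
Fuel reacted = 0.908 × 253 → ξ = 229.7 lbmol/h.
Outlet (n = n₀ + ν ξ):
  CH₃OH: 253 − 1(229.7) = 23.28
  O₂: 654.3 − 1.5(229.7) = 309.7
  CO₂: 0 + 1(229.7) = 229.7
  H₂O: 0 + 2(229.7) = 459.4
Total out = 1022 lbmol/h; y_O₂ = 309.7 / 1022 = 0.303.

0.303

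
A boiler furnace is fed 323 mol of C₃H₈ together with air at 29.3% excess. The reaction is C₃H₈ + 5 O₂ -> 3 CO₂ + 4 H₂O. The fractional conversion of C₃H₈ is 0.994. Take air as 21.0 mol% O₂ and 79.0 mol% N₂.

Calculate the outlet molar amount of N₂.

Stoichiometric O₂ = 5 × 323 = 1615 mol; O₂ fed = 1615 × 1.293 = 2088 mol.
N₂ fed = 2088 × 79/21 = 7856 mol.
Fuel reacted = 0.994 × 323 → ξ = 321.1 mol.
Outlet (n = n₀ + ν ξ):
  C₃H₈: 323 − 1(321.1) = 1.938
  O₂: 2088 − 5(321.1) = 482.9
  N₂: 7856 (inert)
  CO₂: 0 + 3(321.1) = 963.2
  H₂O: 0 + 4(321.1) = 1284

7860 mol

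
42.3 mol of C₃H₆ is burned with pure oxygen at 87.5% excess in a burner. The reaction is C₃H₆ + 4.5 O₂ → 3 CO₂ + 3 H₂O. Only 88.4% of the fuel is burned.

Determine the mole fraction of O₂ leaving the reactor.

Stoichiometric O₂ = 4.5 × 42.3 = 190.3 mol; O₂ fed = 190.3 × 1.875 = 356.9 mol.
Fuel reacted = 0.884 × 42.3 → ξ = 37.39 mol.
Outlet (n = n₀ + ν ξ):
  C₃H₆: 42.3 − 1(37.39) = 4.907
  O₂: 356.9 − 4.5(37.39) = 188.6
  CO₂: 0 + 3(37.39) = 112.2
  H₂O: 0 + 3(37.39) = 112.2
Total out = 417.9 mol; y_O₂ = 188.6 / 417.9 = 0.4514.

0.451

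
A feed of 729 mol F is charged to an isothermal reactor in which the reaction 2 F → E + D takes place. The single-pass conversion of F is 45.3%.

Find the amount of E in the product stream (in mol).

F reacted = 0.453 × 729 = 330.2 mol; ν_F = −2, so ξ = 330.2/2 = 165.1 mol.
Outlet amounts (n = n₀ + ν ξ):
  F: 729 − 2(165.1) = 398.8
  E: 0 + 1(165.1) = 165.1
  D: 0 + 1(165.1) = 165.1

165 mol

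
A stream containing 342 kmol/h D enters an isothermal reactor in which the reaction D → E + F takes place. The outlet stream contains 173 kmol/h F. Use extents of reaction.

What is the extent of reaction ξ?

For F: n = n₀ + 1ξ → 173 = 0 + 1ξ, giving ξ = 173 kmol/h.
Outlet amounts (n = n₀ + ν ξ):
  D: 342 − 1(173) = 169
  E: 0 + 1(173) = 173
  F: 0 + 1(173) = 173

ξ = 173 kmol/h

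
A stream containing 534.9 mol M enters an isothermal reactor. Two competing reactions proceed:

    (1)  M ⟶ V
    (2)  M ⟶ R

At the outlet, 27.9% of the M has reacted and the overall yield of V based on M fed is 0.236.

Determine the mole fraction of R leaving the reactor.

Yield of V: 1ξ₁ / 534.9 = 0.236 → ξ₁ = 126.2 mol.
Conversion of M: 1ξ₁ + 1ξ₂ = 0.279 × 534.9 = 149.2 → ξ₂ = 23 mol.
Outlet amounts (n = n₀ + Σ ν·ξ):
  M: 534.9 − 1(126.2) − 1(23) = 385.7
  V: 0 + 1(126.2) = 126.2
  R: 0 + 1(23) = 23
Total out = 534.9 mol; y_R = 23 / 534.9 = 0.043.

0.043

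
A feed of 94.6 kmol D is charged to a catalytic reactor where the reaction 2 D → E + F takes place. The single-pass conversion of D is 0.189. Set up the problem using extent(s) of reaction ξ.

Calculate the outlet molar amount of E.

8.94 kmol

D reacted = 0.189 × 94.6 = 17.88 kmol; ν_D = −2, so ξ = 17.88/2 = 8.94 kmol.
Outlet amounts (n = n₀ + ν ξ):
  D: 94.6 − 2(8.94) = 76.72
  E: 0 + 1(8.94) = 8.94
  F: 0 + 1(8.94) = 8.94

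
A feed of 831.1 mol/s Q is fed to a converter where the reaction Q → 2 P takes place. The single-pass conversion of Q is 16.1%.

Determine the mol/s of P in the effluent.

Q reacted = 0.161 × 831.1 = 133.8 mol/s; ν_Q = −1, so ξ = 133.8/1 = 133.8 mol/s.
Outlet amounts (n = n₀ + ν ξ):
  Q: 831.1 − 1(133.8) = 697.3
  P: 0 + 2(133.8) = 267.6

268 mol/s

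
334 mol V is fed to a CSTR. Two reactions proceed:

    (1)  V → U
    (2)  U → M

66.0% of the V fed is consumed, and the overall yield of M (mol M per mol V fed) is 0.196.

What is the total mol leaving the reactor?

334 mol

Conversion of V: V consumed = 1ξ₁ = 0.66 × 334 → ξ₁ = 220.4 mol.
Yield of M: 1ξ₂ / 334 = 0.196 → ξ₂ = 65.46 mol.
Outlet amounts (n = n₀ + Σ ν·ξ):
  V: 334 − 1(220.4) = 113.6
  U: 0 + 1(220.4) − 1(65.46) = 155
  M: 0 + 1(65.46) = 65.46
Total out = 113.6 + 155 + 65.46 = 334 mol.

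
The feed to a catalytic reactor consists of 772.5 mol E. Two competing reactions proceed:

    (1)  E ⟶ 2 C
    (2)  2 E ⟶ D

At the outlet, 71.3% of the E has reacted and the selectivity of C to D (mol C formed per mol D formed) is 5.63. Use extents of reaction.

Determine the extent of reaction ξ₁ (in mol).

ξ₁ = 322 mol

Conversion of E: E consumed = 0.713 × 772.5 = 550.8 mol = 1ξ₁ + 2ξ₂.
Selectivity: 2ξ₁ / (1ξ₂) = 5.63 → ξ₁ = 2.815 ξ₂.
Substitute: (1·2.815 + 2) ξ₂ = 550.8 → ξ₂ = 114.4 mol, ξ₁ = 322 mol.
Outlet amounts (n = n₀ + Σ ν·ξ):
  E: 772.5 − 1(322) − 2(114.4) = 221.7
  C: 0 + 2(322) = 644
  D: 0 + 1(114.4) = 114.4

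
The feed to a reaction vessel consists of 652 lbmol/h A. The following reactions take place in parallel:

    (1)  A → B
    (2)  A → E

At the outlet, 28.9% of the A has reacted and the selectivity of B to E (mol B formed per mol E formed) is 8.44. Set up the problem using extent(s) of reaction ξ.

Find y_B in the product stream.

Conversion of A: A consumed = 0.289 × 652 = 188.4 lbmol/h = 1ξ₁ + 1ξ₂.
Selectivity: 1ξ₁ / (1ξ₂) = 8.44 → ξ₁ = 8.44 ξ₂.
Substitute: (1·8.44 + 1) ξ₂ = 188.4 → ξ₂ = 19.96 lbmol/h, ξ₁ = 168.5 lbmol/h.
Outlet amounts (n = n₀ + Σ ν·ξ):
  A: 652 − 1(168.5) − 1(19.96) = 463.6
  B: 0 + 1(168.5) = 168.5
  E: 0 + 1(19.96) = 19.96
Total out = 652 lbmol/h; y_B = 168.5 / 652 = 0.2584.

0.258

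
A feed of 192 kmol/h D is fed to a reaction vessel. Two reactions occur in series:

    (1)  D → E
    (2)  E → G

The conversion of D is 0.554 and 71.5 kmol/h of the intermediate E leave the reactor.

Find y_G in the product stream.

0.182

Conversion of D: D consumed = 1ξ₁ = 0.554 × 192 → ξ₁ = 106.4 kmol/h.
E balance: n_E = 0 + 1ξ₁ − 1ξ₂ = 71.5 → ξ₂ = (1·106.4 − 71.5)/1 = 34.87 kmol/h.
Outlet amounts (n = n₀ + Σ ν·ξ):
  D: 192 − 1(106.4) = 85.63
  E: 0 + 1(106.4) − 1(34.87) = 71.5
  G: 0 + 1(34.87) = 34.87
Total out = 192 kmol/h; y_G = 34.87 / 192 = 0.1816.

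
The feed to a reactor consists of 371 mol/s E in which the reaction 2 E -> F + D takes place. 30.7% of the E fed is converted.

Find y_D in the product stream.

0.153

E reacted = 0.307 × 371 = 113.9 mol/s; ν_E = −2, so ξ = 113.9/2 = 56.95 mol/s.
Outlet amounts (n = n₀ + ν ξ):
  E: 371 − 2(56.95) = 257.1
  F: 0 + 1(56.95) = 56.95
  D: 0 + 1(56.95) = 56.95
Total out = 371 mol/s; y_D = 56.95 / 371 = 0.1535.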